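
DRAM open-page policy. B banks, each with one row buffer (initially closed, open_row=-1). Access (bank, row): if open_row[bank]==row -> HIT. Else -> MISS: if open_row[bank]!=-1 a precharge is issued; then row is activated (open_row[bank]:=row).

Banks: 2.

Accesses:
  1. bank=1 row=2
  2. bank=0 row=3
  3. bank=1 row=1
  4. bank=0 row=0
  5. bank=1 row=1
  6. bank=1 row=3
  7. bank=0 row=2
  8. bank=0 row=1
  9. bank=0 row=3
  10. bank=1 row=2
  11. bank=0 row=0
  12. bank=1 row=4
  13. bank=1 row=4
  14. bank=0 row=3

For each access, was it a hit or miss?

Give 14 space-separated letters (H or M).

Acc 1: bank1 row2 -> MISS (open row2); precharges=0
Acc 2: bank0 row3 -> MISS (open row3); precharges=0
Acc 3: bank1 row1 -> MISS (open row1); precharges=1
Acc 4: bank0 row0 -> MISS (open row0); precharges=2
Acc 5: bank1 row1 -> HIT
Acc 6: bank1 row3 -> MISS (open row3); precharges=3
Acc 7: bank0 row2 -> MISS (open row2); precharges=4
Acc 8: bank0 row1 -> MISS (open row1); precharges=5
Acc 9: bank0 row3 -> MISS (open row3); precharges=6
Acc 10: bank1 row2 -> MISS (open row2); precharges=7
Acc 11: bank0 row0 -> MISS (open row0); precharges=8
Acc 12: bank1 row4 -> MISS (open row4); precharges=9
Acc 13: bank1 row4 -> HIT
Acc 14: bank0 row3 -> MISS (open row3); precharges=10

Answer: M M M M H M M M M M M M H M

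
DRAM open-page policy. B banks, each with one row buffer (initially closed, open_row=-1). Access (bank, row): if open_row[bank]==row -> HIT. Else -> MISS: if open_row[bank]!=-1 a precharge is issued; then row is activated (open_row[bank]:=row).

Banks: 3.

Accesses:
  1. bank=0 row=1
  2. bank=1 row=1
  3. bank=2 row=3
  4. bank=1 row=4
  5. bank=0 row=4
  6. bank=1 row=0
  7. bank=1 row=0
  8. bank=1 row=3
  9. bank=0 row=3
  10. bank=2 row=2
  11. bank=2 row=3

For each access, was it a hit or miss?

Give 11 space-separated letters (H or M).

Answer: M M M M M M H M M M M

Derivation:
Acc 1: bank0 row1 -> MISS (open row1); precharges=0
Acc 2: bank1 row1 -> MISS (open row1); precharges=0
Acc 3: bank2 row3 -> MISS (open row3); precharges=0
Acc 4: bank1 row4 -> MISS (open row4); precharges=1
Acc 5: bank0 row4 -> MISS (open row4); precharges=2
Acc 6: bank1 row0 -> MISS (open row0); precharges=3
Acc 7: bank1 row0 -> HIT
Acc 8: bank1 row3 -> MISS (open row3); precharges=4
Acc 9: bank0 row3 -> MISS (open row3); precharges=5
Acc 10: bank2 row2 -> MISS (open row2); precharges=6
Acc 11: bank2 row3 -> MISS (open row3); precharges=7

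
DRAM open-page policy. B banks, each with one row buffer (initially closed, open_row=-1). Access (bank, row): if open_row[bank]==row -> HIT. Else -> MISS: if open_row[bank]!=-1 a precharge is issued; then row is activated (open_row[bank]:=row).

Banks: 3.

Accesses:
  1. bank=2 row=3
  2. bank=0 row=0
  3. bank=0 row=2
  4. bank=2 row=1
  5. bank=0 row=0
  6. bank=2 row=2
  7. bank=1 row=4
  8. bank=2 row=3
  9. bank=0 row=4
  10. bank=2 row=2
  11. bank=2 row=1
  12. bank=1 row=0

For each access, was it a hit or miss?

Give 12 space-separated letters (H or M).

Answer: M M M M M M M M M M M M

Derivation:
Acc 1: bank2 row3 -> MISS (open row3); precharges=0
Acc 2: bank0 row0 -> MISS (open row0); precharges=0
Acc 3: bank0 row2 -> MISS (open row2); precharges=1
Acc 4: bank2 row1 -> MISS (open row1); precharges=2
Acc 5: bank0 row0 -> MISS (open row0); precharges=3
Acc 6: bank2 row2 -> MISS (open row2); precharges=4
Acc 7: bank1 row4 -> MISS (open row4); precharges=4
Acc 8: bank2 row3 -> MISS (open row3); precharges=5
Acc 9: bank0 row4 -> MISS (open row4); precharges=6
Acc 10: bank2 row2 -> MISS (open row2); precharges=7
Acc 11: bank2 row1 -> MISS (open row1); precharges=8
Acc 12: bank1 row0 -> MISS (open row0); precharges=9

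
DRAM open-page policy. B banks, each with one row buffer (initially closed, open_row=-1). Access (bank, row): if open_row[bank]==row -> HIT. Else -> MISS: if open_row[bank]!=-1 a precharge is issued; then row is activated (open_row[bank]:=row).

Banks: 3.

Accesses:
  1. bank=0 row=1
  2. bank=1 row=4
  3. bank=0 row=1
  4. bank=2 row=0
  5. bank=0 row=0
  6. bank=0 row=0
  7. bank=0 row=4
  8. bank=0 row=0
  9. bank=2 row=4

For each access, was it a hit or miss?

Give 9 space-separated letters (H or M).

Answer: M M H M M H M M M

Derivation:
Acc 1: bank0 row1 -> MISS (open row1); precharges=0
Acc 2: bank1 row4 -> MISS (open row4); precharges=0
Acc 3: bank0 row1 -> HIT
Acc 4: bank2 row0 -> MISS (open row0); precharges=0
Acc 5: bank0 row0 -> MISS (open row0); precharges=1
Acc 6: bank0 row0 -> HIT
Acc 7: bank0 row4 -> MISS (open row4); precharges=2
Acc 8: bank0 row0 -> MISS (open row0); precharges=3
Acc 9: bank2 row4 -> MISS (open row4); precharges=4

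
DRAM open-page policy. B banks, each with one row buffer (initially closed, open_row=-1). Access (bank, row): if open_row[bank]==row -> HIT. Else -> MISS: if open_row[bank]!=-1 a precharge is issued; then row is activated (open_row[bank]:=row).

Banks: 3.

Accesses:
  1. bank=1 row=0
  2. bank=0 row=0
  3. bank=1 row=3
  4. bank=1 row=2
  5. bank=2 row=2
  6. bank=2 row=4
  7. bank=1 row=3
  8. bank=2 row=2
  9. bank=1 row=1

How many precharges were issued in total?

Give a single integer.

Acc 1: bank1 row0 -> MISS (open row0); precharges=0
Acc 2: bank0 row0 -> MISS (open row0); precharges=0
Acc 3: bank1 row3 -> MISS (open row3); precharges=1
Acc 4: bank1 row2 -> MISS (open row2); precharges=2
Acc 5: bank2 row2 -> MISS (open row2); precharges=2
Acc 6: bank2 row4 -> MISS (open row4); precharges=3
Acc 7: bank1 row3 -> MISS (open row3); precharges=4
Acc 8: bank2 row2 -> MISS (open row2); precharges=5
Acc 9: bank1 row1 -> MISS (open row1); precharges=6

Answer: 6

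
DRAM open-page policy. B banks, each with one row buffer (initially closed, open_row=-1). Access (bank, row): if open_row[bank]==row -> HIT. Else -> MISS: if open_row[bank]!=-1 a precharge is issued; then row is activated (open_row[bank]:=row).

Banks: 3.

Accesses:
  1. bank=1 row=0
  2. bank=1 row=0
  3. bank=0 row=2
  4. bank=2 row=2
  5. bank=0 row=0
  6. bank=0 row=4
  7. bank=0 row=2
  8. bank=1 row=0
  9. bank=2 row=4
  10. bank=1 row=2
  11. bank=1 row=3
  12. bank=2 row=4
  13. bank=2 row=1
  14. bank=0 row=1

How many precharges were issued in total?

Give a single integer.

Answer: 8

Derivation:
Acc 1: bank1 row0 -> MISS (open row0); precharges=0
Acc 2: bank1 row0 -> HIT
Acc 3: bank0 row2 -> MISS (open row2); precharges=0
Acc 4: bank2 row2 -> MISS (open row2); precharges=0
Acc 5: bank0 row0 -> MISS (open row0); precharges=1
Acc 6: bank0 row4 -> MISS (open row4); precharges=2
Acc 7: bank0 row2 -> MISS (open row2); precharges=3
Acc 8: bank1 row0 -> HIT
Acc 9: bank2 row4 -> MISS (open row4); precharges=4
Acc 10: bank1 row2 -> MISS (open row2); precharges=5
Acc 11: bank1 row3 -> MISS (open row3); precharges=6
Acc 12: bank2 row4 -> HIT
Acc 13: bank2 row1 -> MISS (open row1); precharges=7
Acc 14: bank0 row1 -> MISS (open row1); precharges=8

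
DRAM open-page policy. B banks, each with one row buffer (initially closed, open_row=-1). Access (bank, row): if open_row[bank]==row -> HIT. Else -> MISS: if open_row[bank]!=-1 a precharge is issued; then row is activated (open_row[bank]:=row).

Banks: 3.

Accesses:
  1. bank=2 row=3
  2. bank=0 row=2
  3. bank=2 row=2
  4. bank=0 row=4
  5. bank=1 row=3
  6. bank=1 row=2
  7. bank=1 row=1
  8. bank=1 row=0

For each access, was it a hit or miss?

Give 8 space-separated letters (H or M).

Answer: M M M M M M M M

Derivation:
Acc 1: bank2 row3 -> MISS (open row3); precharges=0
Acc 2: bank0 row2 -> MISS (open row2); precharges=0
Acc 3: bank2 row2 -> MISS (open row2); precharges=1
Acc 4: bank0 row4 -> MISS (open row4); precharges=2
Acc 5: bank1 row3 -> MISS (open row3); precharges=2
Acc 6: bank1 row2 -> MISS (open row2); precharges=3
Acc 7: bank1 row1 -> MISS (open row1); precharges=4
Acc 8: bank1 row0 -> MISS (open row0); precharges=5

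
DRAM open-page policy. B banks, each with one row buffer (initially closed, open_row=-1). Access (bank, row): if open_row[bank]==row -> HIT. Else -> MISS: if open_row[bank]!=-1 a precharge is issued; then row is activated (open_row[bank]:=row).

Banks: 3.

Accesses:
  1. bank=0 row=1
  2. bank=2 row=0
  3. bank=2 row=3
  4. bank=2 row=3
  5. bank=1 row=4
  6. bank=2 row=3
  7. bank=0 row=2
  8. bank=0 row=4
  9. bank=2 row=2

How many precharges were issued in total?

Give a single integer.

Answer: 4

Derivation:
Acc 1: bank0 row1 -> MISS (open row1); precharges=0
Acc 2: bank2 row0 -> MISS (open row0); precharges=0
Acc 3: bank2 row3 -> MISS (open row3); precharges=1
Acc 4: bank2 row3 -> HIT
Acc 5: bank1 row4 -> MISS (open row4); precharges=1
Acc 6: bank2 row3 -> HIT
Acc 7: bank0 row2 -> MISS (open row2); precharges=2
Acc 8: bank0 row4 -> MISS (open row4); precharges=3
Acc 9: bank2 row2 -> MISS (open row2); precharges=4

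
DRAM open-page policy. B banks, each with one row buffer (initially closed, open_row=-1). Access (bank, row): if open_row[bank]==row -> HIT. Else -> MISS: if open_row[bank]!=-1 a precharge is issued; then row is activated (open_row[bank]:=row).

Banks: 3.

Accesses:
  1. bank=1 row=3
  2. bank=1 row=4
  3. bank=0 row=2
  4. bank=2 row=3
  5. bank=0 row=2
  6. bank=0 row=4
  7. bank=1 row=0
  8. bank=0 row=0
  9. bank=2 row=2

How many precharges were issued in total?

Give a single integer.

Answer: 5

Derivation:
Acc 1: bank1 row3 -> MISS (open row3); precharges=0
Acc 2: bank1 row4 -> MISS (open row4); precharges=1
Acc 3: bank0 row2 -> MISS (open row2); precharges=1
Acc 4: bank2 row3 -> MISS (open row3); precharges=1
Acc 5: bank0 row2 -> HIT
Acc 6: bank0 row4 -> MISS (open row4); precharges=2
Acc 7: bank1 row0 -> MISS (open row0); precharges=3
Acc 8: bank0 row0 -> MISS (open row0); precharges=4
Acc 9: bank2 row2 -> MISS (open row2); precharges=5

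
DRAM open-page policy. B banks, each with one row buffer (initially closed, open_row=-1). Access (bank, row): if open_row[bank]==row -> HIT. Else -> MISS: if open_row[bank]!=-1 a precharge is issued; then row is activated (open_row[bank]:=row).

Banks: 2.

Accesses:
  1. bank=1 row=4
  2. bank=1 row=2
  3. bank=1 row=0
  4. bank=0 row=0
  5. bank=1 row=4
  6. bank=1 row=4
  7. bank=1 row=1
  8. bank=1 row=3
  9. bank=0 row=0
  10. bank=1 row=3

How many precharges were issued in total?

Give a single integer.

Acc 1: bank1 row4 -> MISS (open row4); precharges=0
Acc 2: bank1 row2 -> MISS (open row2); precharges=1
Acc 3: bank1 row0 -> MISS (open row0); precharges=2
Acc 4: bank0 row0 -> MISS (open row0); precharges=2
Acc 5: bank1 row4 -> MISS (open row4); precharges=3
Acc 6: bank1 row4 -> HIT
Acc 7: bank1 row1 -> MISS (open row1); precharges=4
Acc 8: bank1 row3 -> MISS (open row3); precharges=5
Acc 9: bank0 row0 -> HIT
Acc 10: bank1 row3 -> HIT

Answer: 5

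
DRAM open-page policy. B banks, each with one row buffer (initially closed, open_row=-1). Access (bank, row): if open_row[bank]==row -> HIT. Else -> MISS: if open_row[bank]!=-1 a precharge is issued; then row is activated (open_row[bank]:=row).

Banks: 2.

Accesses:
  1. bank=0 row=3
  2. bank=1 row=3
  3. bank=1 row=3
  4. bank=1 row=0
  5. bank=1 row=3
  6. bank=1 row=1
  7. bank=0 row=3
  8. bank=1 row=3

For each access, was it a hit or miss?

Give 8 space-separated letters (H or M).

Answer: M M H M M M H M

Derivation:
Acc 1: bank0 row3 -> MISS (open row3); precharges=0
Acc 2: bank1 row3 -> MISS (open row3); precharges=0
Acc 3: bank1 row3 -> HIT
Acc 4: bank1 row0 -> MISS (open row0); precharges=1
Acc 5: bank1 row3 -> MISS (open row3); precharges=2
Acc 6: bank1 row1 -> MISS (open row1); precharges=3
Acc 7: bank0 row3 -> HIT
Acc 8: bank1 row3 -> MISS (open row3); precharges=4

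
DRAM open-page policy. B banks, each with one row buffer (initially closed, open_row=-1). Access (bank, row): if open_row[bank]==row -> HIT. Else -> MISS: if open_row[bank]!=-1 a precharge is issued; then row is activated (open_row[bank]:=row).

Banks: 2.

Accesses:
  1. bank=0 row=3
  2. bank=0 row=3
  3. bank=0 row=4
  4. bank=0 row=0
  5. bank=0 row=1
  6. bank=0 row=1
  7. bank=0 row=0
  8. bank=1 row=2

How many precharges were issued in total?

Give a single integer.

Answer: 4

Derivation:
Acc 1: bank0 row3 -> MISS (open row3); precharges=0
Acc 2: bank0 row3 -> HIT
Acc 3: bank0 row4 -> MISS (open row4); precharges=1
Acc 4: bank0 row0 -> MISS (open row0); precharges=2
Acc 5: bank0 row1 -> MISS (open row1); precharges=3
Acc 6: bank0 row1 -> HIT
Acc 7: bank0 row0 -> MISS (open row0); precharges=4
Acc 8: bank1 row2 -> MISS (open row2); precharges=4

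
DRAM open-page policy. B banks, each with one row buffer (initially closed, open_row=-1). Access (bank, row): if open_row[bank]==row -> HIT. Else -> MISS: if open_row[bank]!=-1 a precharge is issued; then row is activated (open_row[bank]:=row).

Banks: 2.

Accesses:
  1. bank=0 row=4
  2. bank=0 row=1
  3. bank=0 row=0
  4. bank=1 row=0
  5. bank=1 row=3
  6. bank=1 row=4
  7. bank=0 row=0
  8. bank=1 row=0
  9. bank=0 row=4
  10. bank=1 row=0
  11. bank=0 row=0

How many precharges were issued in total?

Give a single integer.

Acc 1: bank0 row4 -> MISS (open row4); precharges=0
Acc 2: bank0 row1 -> MISS (open row1); precharges=1
Acc 3: bank0 row0 -> MISS (open row0); precharges=2
Acc 4: bank1 row0 -> MISS (open row0); precharges=2
Acc 5: bank1 row3 -> MISS (open row3); precharges=3
Acc 6: bank1 row4 -> MISS (open row4); precharges=4
Acc 7: bank0 row0 -> HIT
Acc 8: bank1 row0 -> MISS (open row0); precharges=5
Acc 9: bank0 row4 -> MISS (open row4); precharges=6
Acc 10: bank1 row0 -> HIT
Acc 11: bank0 row0 -> MISS (open row0); precharges=7

Answer: 7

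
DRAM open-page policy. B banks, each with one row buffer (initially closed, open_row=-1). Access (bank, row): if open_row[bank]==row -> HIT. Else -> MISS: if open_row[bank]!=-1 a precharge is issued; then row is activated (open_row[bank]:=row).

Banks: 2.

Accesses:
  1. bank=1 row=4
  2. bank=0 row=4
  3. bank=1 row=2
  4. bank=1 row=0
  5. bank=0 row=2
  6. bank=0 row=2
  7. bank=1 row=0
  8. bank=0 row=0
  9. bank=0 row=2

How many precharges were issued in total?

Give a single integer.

Answer: 5

Derivation:
Acc 1: bank1 row4 -> MISS (open row4); precharges=0
Acc 2: bank0 row4 -> MISS (open row4); precharges=0
Acc 3: bank1 row2 -> MISS (open row2); precharges=1
Acc 4: bank1 row0 -> MISS (open row0); precharges=2
Acc 5: bank0 row2 -> MISS (open row2); precharges=3
Acc 6: bank0 row2 -> HIT
Acc 7: bank1 row0 -> HIT
Acc 8: bank0 row0 -> MISS (open row0); precharges=4
Acc 9: bank0 row2 -> MISS (open row2); precharges=5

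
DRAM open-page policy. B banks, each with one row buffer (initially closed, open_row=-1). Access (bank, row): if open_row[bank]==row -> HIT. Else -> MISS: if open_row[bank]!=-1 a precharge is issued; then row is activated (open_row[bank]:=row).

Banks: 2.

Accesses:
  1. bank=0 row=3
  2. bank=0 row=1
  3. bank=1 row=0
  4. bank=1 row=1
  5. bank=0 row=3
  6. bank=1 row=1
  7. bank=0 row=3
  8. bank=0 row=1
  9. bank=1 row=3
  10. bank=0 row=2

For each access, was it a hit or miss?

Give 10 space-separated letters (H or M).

Answer: M M M M M H H M M M

Derivation:
Acc 1: bank0 row3 -> MISS (open row3); precharges=0
Acc 2: bank0 row1 -> MISS (open row1); precharges=1
Acc 3: bank1 row0 -> MISS (open row0); precharges=1
Acc 4: bank1 row1 -> MISS (open row1); precharges=2
Acc 5: bank0 row3 -> MISS (open row3); precharges=3
Acc 6: bank1 row1 -> HIT
Acc 7: bank0 row3 -> HIT
Acc 8: bank0 row1 -> MISS (open row1); precharges=4
Acc 9: bank1 row3 -> MISS (open row3); precharges=5
Acc 10: bank0 row2 -> MISS (open row2); precharges=6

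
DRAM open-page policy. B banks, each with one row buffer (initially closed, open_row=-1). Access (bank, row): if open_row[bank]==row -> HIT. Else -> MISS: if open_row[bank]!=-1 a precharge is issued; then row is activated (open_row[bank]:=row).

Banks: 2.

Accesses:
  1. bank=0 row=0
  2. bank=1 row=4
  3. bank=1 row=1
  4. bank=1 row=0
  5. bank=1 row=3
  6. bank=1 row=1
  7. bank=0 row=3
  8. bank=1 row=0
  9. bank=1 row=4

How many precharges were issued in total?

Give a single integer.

Acc 1: bank0 row0 -> MISS (open row0); precharges=0
Acc 2: bank1 row4 -> MISS (open row4); precharges=0
Acc 3: bank1 row1 -> MISS (open row1); precharges=1
Acc 4: bank1 row0 -> MISS (open row0); precharges=2
Acc 5: bank1 row3 -> MISS (open row3); precharges=3
Acc 6: bank1 row1 -> MISS (open row1); precharges=4
Acc 7: bank0 row3 -> MISS (open row3); precharges=5
Acc 8: bank1 row0 -> MISS (open row0); precharges=6
Acc 9: bank1 row4 -> MISS (open row4); precharges=7

Answer: 7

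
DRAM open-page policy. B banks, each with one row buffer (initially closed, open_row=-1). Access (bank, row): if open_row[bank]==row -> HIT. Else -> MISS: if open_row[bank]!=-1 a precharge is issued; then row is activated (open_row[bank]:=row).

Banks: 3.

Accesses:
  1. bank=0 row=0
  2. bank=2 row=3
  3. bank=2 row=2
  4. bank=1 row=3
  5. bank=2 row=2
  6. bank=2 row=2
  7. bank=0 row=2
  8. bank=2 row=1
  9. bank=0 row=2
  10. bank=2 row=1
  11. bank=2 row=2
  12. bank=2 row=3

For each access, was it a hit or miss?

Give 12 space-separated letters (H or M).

Acc 1: bank0 row0 -> MISS (open row0); precharges=0
Acc 2: bank2 row3 -> MISS (open row3); precharges=0
Acc 3: bank2 row2 -> MISS (open row2); precharges=1
Acc 4: bank1 row3 -> MISS (open row3); precharges=1
Acc 5: bank2 row2 -> HIT
Acc 6: bank2 row2 -> HIT
Acc 7: bank0 row2 -> MISS (open row2); precharges=2
Acc 8: bank2 row1 -> MISS (open row1); precharges=3
Acc 9: bank0 row2 -> HIT
Acc 10: bank2 row1 -> HIT
Acc 11: bank2 row2 -> MISS (open row2); precharges=4
Acc 12: bank2 row3 -> MISS (open row3); precharges=5

Answer: M M M M H H M M H H M M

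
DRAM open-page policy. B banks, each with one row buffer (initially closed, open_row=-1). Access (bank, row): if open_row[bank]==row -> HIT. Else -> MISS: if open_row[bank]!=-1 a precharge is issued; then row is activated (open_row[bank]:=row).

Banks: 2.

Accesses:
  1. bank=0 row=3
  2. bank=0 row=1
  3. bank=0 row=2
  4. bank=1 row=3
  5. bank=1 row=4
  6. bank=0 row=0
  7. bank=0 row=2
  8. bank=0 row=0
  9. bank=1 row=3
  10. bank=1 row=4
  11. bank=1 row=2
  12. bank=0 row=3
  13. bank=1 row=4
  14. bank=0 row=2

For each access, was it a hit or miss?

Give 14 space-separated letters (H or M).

Answer: M M M M M M M M M M M M M M

Derivation:
Acc 1: bank0 row3 -> MISS (open row3); precharges=0
Acc 2: bank0 row1 -> MISS (open row1); precharges=1
Acc 3: bank0 row2 -> MISS (open row2); precharges=2
Acc 4: bank1 row3 -> MISS (open row3); precharges=2
Acc 5: bank1 row4 -> MISS (open row4); precharges=3
Acc 6: bank0 row0 -> MISS (open row0); precharges=4
Acc 7: bank0 row2 -> MISS (open row2); precharges=5
Acc 8: bank0 row0 -> MISS (open row0); precharges=6
Acc 9: bank1 row3 -> MISS (open row3); precharges=7
Acc 10: bank1 row4 -> MISS (open row4); precharges=8
Acc 11: bank1 row2 -> MISS (open row2); precharges=9
Acc 12: bank0 row3 -> MISS (open row3); precharges=10
Acc 13: bank1 row4 -> MISS (open row4); precharges=11
Acc 14: bank0 row2 -> MISS (open row2); precharges=12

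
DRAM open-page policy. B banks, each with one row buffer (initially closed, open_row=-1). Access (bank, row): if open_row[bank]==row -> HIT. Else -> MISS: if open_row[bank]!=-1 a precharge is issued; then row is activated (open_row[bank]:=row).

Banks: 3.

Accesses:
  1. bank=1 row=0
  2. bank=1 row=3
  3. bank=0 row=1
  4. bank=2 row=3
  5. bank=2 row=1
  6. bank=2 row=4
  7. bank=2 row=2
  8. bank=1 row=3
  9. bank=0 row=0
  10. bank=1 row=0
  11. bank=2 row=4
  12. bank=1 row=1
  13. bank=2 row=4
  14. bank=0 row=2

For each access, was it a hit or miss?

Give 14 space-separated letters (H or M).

Answer: M M M M M M M H M M M M H M

Derivation:
Acc 1: bank1 row0 -> MISS (open row0); precharges=0
Acc 2: bank1 row3 -> MISS (open row3); precharges=1
Acc 3: bank0 row1 -> MISS (open row1); precharges=1
Acc 4: bank2 row3 -> MISS (open row3); precharges=1
Acc 5: bank2 row1 -> MISS (open row1); precharges=2
Acc 6: bank2 row4 -> MISS (open row4); precharges=3
Acc 7: bank2 row2 -> MISS (open row2); precharges=4
Acc 8: bank1 row3 -> HIT
Acc 9: bank0 row0 -> MISS (open row0); precharges=5
Acc 10: bank1 row0 -> MISS (open row0); precharges=6
Acc 11: bank2 row4 -> MISS (open row4); precharges=7
Acc 12: bank1 row1 -> MISS (open row1); precharges=8
Acc 13: bank2 row4 -> HIT
Acc 14: bank0 row2 -> MISS (open row2); precharges=9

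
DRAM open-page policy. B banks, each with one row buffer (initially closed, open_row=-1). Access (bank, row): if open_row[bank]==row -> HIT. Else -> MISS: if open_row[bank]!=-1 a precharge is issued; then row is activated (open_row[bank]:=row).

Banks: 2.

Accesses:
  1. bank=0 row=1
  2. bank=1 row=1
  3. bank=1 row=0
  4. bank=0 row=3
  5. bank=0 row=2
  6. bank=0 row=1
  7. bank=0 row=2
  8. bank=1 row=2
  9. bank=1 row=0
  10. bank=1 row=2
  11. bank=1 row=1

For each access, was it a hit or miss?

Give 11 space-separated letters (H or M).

Answer: M M M M M M M M M M M

Derivation:
Acc 1: bank0 row1 -> MISS (open row1); precharges=0
Acc 2: bank1 row1 -> MISS (open row1); precharges=0
Acc 3: bank1 row0 -> MISS (open row0); precharges=1
Acc 4: bank0 row3 -> MISS (open row3); precharges=2
Acc 5: bank0 row2 -> MISS (open row2); precharges=3
Acc 6: bank0 row1 -> MISS (open row1); precharges=4
Acc 7: bank0 row2 -> MISS (open row2); precharges=5
Acc 8: bank1 row2 -> MISS (open row2); precharges=6
Acc 9: bank1 row0 -> MISS (open row0); precharges=7
Acc 10: bank1 row2 -> MISS (open row2); precharges=8
Acc 11: bank1 row1 -> MISS (open row1); precharges=9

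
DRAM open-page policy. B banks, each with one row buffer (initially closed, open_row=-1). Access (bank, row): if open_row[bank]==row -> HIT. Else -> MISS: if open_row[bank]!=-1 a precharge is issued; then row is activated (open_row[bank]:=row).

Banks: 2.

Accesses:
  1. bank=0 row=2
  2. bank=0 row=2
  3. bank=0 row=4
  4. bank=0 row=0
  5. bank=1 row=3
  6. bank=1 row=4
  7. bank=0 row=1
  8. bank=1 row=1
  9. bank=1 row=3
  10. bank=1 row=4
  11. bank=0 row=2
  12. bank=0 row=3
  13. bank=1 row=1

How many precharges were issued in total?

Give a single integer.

Acc 1: bank0 row2 -> MISS (open row2); precharges=0
Acc 2: bank0 row2 -> HIT
Acc 3: bank0 row4 -> MISS (open row4); precharges=1
Acc 4: bank0 row0 -> MISS (open row0); precharges=2
Acc 5: bank1 row3 -> MISS (open row3); precharges=2
Acc 6: bank1 row4 -> MISS (open row4); precharges=3
Acc 7: bank0 row1 -> MISS (open row1); precharges=4
Acc 8: bank1 row1 -> MISS (open row1); precharges=5
Acc 9: bank1 row3 -> MISS (open row3); precharges=6
Acc 10: bank1 row4 -> MISS (open row4); precharges=7
Acc 11: bank0 row2 -> MISS (open row2); precharges=8
Acc 12: bank0 row3 -> MISS (open row3); precharges=9
Acc 13: bank1 row1 -> MISS (open row1); precharges=10

Answer: 10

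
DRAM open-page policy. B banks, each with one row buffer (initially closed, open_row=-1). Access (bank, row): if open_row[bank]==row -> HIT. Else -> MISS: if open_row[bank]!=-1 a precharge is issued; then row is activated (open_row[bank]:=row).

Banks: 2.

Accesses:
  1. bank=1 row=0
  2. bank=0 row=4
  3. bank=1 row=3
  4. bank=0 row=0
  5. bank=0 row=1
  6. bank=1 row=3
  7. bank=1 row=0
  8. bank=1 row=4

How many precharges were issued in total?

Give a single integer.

Acc 1: bank1 row0 -> MISS (open row0); precharges=0
Acc 2: bank0 row4 -> MISS (open row4); precharges=0
Acc 3: bank1 row3 -> MISS (open row3); precharges=1
Acc 4: bank0 row0 -> MISS (open row0); precharges=2
Acc 5: bank0 row1 -> MISS (open row1); precharges=3
Acc 6: bank1 row3 -> HIT
Acc 7: bank1 row0 -> MISS (open row0); precharges=4
Acc 8: bank1 row4 -> MISS (open row4); precharges=5

Answer: 5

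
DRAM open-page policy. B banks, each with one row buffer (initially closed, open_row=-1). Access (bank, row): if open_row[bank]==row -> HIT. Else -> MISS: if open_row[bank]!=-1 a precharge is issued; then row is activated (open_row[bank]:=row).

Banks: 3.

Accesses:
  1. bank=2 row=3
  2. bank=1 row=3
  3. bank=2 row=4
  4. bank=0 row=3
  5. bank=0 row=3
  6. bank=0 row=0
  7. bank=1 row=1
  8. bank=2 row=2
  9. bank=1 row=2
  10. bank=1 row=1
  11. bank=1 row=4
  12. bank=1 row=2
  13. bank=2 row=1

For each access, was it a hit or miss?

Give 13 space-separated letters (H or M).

Answer: M M M M H M M M M M M M M

Derivation:
Acc 1: bank2 row3 -> MISS (open row3); precharges=0
Acc 2: bank1 row3 -> MISS (open row3); precharges=0
Acc 3: bank2 row4 -> MISS (open row4); precharges=1
Acc 4: bank0 row3 -> MISS (open row3); precharges=1
Acc 5: bank0 row3 -> HIT
Acc 6: bank0 row0 -> MISS (open row0); precharges=2
Acc 7: bank1 row1 -> MISS (open row1); precharges=3
Acc 8: bank2 row2 -> MISS (open row2); precharges=4
Acc 9: bank1 row2 -> MISS (open row2); precharges=5
Acc 10: bank1 row1 -> MISS (open row1); precharges=6
Acc 11: bank1 row4 -> MISS (open row4); precharges=7
Acc 12: bank1 row2 -> MISS (open row2); precharges=8
Acc 13: bank2 row1 -> MISS (open row1); precharges=9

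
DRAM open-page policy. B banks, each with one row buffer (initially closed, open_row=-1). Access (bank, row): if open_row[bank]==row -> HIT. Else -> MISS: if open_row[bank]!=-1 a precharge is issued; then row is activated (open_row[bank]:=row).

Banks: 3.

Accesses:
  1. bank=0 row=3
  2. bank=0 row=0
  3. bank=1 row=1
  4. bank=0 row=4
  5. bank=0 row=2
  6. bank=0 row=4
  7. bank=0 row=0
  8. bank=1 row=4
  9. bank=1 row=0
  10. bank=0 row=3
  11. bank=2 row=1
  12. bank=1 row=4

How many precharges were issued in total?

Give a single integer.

Acc 1: bank0 row3 -> MISS (open row3); precharges=0
Acc 2: bank0 row0 -> MISS (open row0); precharges=1
Acc 3: bank1 row1 -> MISS (open row1); precharges=1
Acc 4: bank0 row4 -> MISS (open row4); precharges=2
Acc 5: bank0 row2 -> MISS (open row2); precharges=3
Acc 6: bank0 row4 -> MISS (open row4); precharges=4
Acc 7: bank0 row0 -> MISS (open row0); precharges=5
Acc 8: bank1 row4 -> MISS (open row4); precharges=6
Acc 9: bank1 row0 -> MISS (open row0); precharges=7
Acc 10: bank0 row3 -> MISS (open row3); precharges=8
Acc 11: bank2 row1 -> MISS (open row1); precharges=8
Acc 12: bank1 row4 -> MISS (open row4); precharges=9

Answer: 9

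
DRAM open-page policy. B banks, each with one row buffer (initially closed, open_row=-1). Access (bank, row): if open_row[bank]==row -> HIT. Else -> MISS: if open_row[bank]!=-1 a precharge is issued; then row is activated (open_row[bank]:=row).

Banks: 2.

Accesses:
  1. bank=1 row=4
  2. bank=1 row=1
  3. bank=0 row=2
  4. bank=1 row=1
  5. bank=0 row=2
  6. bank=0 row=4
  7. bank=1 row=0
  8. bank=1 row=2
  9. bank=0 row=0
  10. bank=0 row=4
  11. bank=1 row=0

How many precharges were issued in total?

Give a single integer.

Answer: 7

Derivation:
Acc 1: bank1 row4 -> MISS (open row4); precharges=0
Acc 2: bank1 row1 -> MISS (open row1); precharges=1
Acc 3: bank0 row2 -> MISS (open row2); precharges=1
Acc 4: bank1 row1 -> HIT
Acc 5: bank0 row2 -> HIT
Acc 6: bank0 row4 -> MISS (open row4); precharges=2
Acc 7: bank1 row0 -> MISS (open row0); precharges=3
Acc 8: bank1 row2 -> MISS (open row2); precharges=4
Acc 9: bank0 row0 -> MISS (open row0); precharges=5
Acc 10: bank0 row4 -> MISS (open row4); precharges=6
Acc 11: bank1 row0 -> MISS (open row0); precharges=7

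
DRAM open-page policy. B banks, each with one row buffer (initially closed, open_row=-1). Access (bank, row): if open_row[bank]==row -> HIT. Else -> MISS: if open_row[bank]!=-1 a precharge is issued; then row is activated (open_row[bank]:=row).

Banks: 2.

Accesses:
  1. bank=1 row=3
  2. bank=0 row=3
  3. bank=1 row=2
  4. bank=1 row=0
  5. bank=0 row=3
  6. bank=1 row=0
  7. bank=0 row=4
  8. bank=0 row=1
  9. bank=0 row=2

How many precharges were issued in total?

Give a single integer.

Answer: 5

Derivation:
Acc 1: bank1 row3 -> MISS (open row3); precharges=0
Acc 2: bank0 row3 -> MISS (open row3); precharges=0
Acc 3: bank1 row2 -> MISS (open row2); precharges=1
Acc 4: bank1 row0 -> MISS (open row0); precharges=2
Acc 5: bank0 row3 -> HIT
Acc 6: bank1 row0 -> HIT
Acc 7: bank0 row4 -> MISS (open row4); precharges=3
Acc 8: bank0 row1 -> MISS (open row1); precharges=4
Acc 9: bank0 row2 -> MISS (open row2); precharges=5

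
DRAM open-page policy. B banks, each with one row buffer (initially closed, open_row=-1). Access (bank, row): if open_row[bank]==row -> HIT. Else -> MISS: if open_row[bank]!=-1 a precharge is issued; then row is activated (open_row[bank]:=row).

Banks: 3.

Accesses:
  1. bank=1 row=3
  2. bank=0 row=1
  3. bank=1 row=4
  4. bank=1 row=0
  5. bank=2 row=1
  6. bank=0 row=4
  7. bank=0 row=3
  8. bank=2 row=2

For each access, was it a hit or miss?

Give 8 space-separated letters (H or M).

Acc 1: bank1 row3 -> MISS (open row3); precharges=0
Acc 2: bank0 row1 -> MISS (open row1); precharges=0
Acc 3: bank1 row4 -> MISS (open row4); precharges=1
Acc 4: bank1 row0 -> MISS (open row0); precharges=2
Acc 5: bank2 row1 -> MISS (open row1); precharges=2
Acc 6: bank0 row4 -> MISS (open row4); precharges=3
Acc 7: bank0 row3 -> MISS (open row3); precharges=4
Acc 8: bank2 row2 -> MISS (open row2); precharges=5

Answer: M M M M M M M M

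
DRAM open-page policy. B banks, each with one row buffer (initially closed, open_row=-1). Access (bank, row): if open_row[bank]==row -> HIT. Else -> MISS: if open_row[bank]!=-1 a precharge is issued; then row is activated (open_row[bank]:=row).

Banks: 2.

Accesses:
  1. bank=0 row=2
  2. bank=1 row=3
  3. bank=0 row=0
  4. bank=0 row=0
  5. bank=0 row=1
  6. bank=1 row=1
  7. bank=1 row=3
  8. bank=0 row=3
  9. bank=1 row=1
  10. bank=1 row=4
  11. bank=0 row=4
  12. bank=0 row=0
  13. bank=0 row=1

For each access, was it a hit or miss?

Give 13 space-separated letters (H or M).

Answer: M M M H M M M M M M M M M

Derivation:
Acc 1: bank0 row2 -> MISS (open row2); precharges=0
Acc 2: bank1 row3 -> MISS (open row3); precharges=0
Acc 3: bank0 row0 -> MISS (open row0); precharges=1
Acc 4: bank0 row0 -> HIT
Acc 5: bank0 row1 -> MISS (open row1); precharges=2
Acc 6: bank1 row1 -> MISS (open row1); precharges=3
Acc 7: bank1 row3 -> MISS (open row3); precharges=4
Acc 8: bank0 row3 -> MISS (open row3); precharges=5
Acc 9: bank1 row1 -> MISS (open row1); precharges=6
Acc 10: bank1 row4 -> MISS (open row4); precharges=7
Acc 11: bank0 row4 -> MISS (open row4); precharges=8
Acc 12: bank0 row0 -> MISS (open row0); precharges=9
Acc 13: bank0 row1 -> MISS (open row1); precharges=10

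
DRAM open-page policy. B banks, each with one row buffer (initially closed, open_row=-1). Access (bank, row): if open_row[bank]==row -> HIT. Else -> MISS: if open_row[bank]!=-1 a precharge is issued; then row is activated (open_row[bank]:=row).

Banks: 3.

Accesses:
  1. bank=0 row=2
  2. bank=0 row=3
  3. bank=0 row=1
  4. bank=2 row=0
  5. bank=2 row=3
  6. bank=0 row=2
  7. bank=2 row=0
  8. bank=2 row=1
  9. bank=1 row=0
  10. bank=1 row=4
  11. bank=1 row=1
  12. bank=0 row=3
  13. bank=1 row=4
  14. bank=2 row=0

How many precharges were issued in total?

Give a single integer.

Answer: 11

Derivation:
Acc 1: bank0 row2 -> MISS (open row2); precharges=0
Acc 2: bank0 row3 -> MISS (open row3); precharges=1
Acc 3: bank0 row1 -> MISS (open row1); precharges=2
Acc 4: bank2 row0 -> MISS (open row0); precharges=2
Acc 5: bank2 row3 -> MISS (open row3); precharges=3
Acc 6: bank0 row2 -> MISS (open row2); precharges=4
Acc 7: bank2 row0 -> MISS (open row0); precharges=5
Acc 8: bank2 row1 -> MISS (open row1); precharges=6
Acc 9: bank1 row0 -> MISS (open row0); precharges=6
Acc 10: bank1 row4 -> MISS (open row4); precharges=7
Acc 11: bank1 row1 -> MISS (open row1); precharges=8
Acc 12: bank0 row3 -> MISS (open row3); precharges=9
Acc 13: bank1 row4 -> MISS (open row4); precharges=10
Acc 14: bank2 row0 -> MISS (open row0); precharges=11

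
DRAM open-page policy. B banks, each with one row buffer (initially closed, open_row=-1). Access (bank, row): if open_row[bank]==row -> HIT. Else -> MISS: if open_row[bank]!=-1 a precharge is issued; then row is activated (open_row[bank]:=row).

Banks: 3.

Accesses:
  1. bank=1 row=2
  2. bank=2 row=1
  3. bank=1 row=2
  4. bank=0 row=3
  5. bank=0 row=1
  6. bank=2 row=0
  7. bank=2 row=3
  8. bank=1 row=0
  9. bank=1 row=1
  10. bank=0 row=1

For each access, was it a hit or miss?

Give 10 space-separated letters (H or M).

Answer: M M H M M M M M M H

Derivation:
Acc 1: bank1 row2 -> MISS (open row2); precharges=0
Acc 2: bank2 row1 -> MISS (open row1); precharges=0
Acc 3: bank1 row2 -> HIT
Acc 4: bank0 row3 -> MISS (open row3); precharges=0
Acc 5: bank0 row1 -> MISS (open row1); precharges=1
Acc 6: bank2 row0 -> MISS (open row0); precharges=2
Acc 7: bank2 row3 -> MISS (open row3); precharges=3
Acc 8: bank1 row0 -> MISS (open row0); precharges=4
Acc 9: bank1 row1 -> MISS (open row1); precharges=5
Acc 10: bank0 row1 -> HIT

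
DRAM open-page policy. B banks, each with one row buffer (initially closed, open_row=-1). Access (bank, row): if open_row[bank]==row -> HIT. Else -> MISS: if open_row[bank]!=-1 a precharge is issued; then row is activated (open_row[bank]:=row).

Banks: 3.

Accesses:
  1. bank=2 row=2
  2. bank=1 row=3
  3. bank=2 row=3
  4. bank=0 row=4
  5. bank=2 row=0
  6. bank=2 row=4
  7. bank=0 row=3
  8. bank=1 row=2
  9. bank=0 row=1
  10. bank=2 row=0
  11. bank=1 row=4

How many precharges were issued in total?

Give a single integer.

Answer: 8

Derivation:
Acc 1: bank2 row2 -> MISS (open row2); precharges=0
Acc 2: bank1 row3 -> MISS (open row3); precharges=0
Acc 3: bank2 row3 -> MISS (open row3); precharges=1
Acc 4: bank0 row4 -> MISS (open row4); precharges=1
Acc 5: bank2 row0 -> MISS (open row0); precharges=2
Acc 6: bank2 row4 -> MISS (open row4); precharges=3
Acc 7: bank0 row3 -> MISS (open row3); precharges=4
Acc 8: bank1 row2 -> MISS (open row2); precharges=5
Acc 9: bank0 row1 -> MISS (open row1); precharges=6
Acc 10: bank2 row0 -> MISS (open row0); precharges=7
Acc 11: bank1 row4 -> MISS (open row4); precharges=8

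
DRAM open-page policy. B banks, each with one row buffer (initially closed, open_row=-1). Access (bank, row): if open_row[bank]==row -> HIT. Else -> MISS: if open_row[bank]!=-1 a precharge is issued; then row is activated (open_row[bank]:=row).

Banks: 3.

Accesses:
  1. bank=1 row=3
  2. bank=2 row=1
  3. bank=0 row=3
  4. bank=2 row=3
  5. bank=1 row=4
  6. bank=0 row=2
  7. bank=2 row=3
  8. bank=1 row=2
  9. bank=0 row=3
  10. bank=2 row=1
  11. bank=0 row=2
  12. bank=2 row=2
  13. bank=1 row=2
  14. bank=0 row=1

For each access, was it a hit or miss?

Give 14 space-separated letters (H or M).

Acc 1: bank1 row3 -> MISS (open row3); precharges=0
Acc 2: bank2 row1 -> MISS (open row1); precharges=0
Acc 3: bank0 row3 -> MISS (open row3); precharges=0
Acc 4: bank2 row3 -> MISS (open row3); precharges=1
Acc 5: bank1 row4 -> MISS (open row4); precharges=2
Acc 6: bank0 row2 -> MISS (open row2); precharges=3
Acc 7: bank2 row3 -> HIT
Acc 8: bank1 row2 -> MISS (open row2); precharges=4
Acc 9: bank0 row3 -> MISS (open row3); precharges=5
Acc 10: bank2 row1 -> MISS (open row1); precharges=6
Acc 11: bank0 row2 -> MISS (open row2); precharges=7
Acc 12: bank2 row2 -> MISS (open row2); precharges=8
Acc 13: bank1 row2 -> HIT
Acc 14: bank0 row1 -> MISS (open row1); precharges=9

Answer: M M M M M M H M M M M M H M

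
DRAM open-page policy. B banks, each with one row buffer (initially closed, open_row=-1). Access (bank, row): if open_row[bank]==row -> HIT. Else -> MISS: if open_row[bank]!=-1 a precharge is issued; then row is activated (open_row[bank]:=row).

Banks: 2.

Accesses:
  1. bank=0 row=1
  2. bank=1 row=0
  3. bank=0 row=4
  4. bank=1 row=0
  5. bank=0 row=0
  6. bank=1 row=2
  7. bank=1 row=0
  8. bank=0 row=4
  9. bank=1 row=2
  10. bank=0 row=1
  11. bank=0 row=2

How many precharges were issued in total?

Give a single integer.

Answer: 8

Derivation:
Acc 1: bank0 row1 -> MISS (open row1); precharges=0
Acc 2: bank1 row0 -> MISS (open row0); precharges=0
Acc 3: bank0 row4 -> MISS (open row4); precharges=1
Acc 4: bank1 row0 -> HIT
Acc 5: bank0 row0 -> MISS (open row0); precharges=2
Acc 6: bank1 row2 -> MISS (open row2); precharges=3
Acc 7: bank1 row0 -> MISS (open row0); precharges=4
Acc 8: bank0 row4 -> MISS (open row4); precharges=5
Acc 9: bank1 row2 -> MISS (open row2); precharges=6
Acc 10: bank0 row1 -> MISS (open row1); precharges=7
Acc 11: bank0 row2 -> MISS (open row2); precharges=8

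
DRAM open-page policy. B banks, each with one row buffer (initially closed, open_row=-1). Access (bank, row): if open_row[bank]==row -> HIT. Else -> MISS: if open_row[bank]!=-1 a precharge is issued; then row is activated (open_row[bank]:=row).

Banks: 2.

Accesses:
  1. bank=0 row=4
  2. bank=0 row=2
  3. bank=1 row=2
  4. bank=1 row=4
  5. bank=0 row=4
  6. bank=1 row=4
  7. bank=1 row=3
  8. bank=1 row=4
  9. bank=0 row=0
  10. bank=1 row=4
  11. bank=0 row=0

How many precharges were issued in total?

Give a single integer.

Answer: 6

Derivation:
Acc 1: bank0 row4 -> MISS (open row4); precharges=0
Acc 2: bank0 row2 -> MISS (open row2); precharges=1
Acc 3: bank1 row2 -> MISS (open row2); precharges=1
Acc 4: bank1 row4 -> MISS (open row4); precharges=2
Acc 5: bank0 row4 -> MISS (open row4); precharges=3
Acc 6: bank1 row4 -> HIT
Acc 7: bank1 row3 -> MISS (open row3); precharges=4
Acc 8: bank1 row4 -> MISS (open row4); precharges=5
Acc 9: bank0 row0 -> MISS (open row0); precharges=6
Acc 10: bank1 row4 -> HIT
Acc 11: bank0 row0 -> HIT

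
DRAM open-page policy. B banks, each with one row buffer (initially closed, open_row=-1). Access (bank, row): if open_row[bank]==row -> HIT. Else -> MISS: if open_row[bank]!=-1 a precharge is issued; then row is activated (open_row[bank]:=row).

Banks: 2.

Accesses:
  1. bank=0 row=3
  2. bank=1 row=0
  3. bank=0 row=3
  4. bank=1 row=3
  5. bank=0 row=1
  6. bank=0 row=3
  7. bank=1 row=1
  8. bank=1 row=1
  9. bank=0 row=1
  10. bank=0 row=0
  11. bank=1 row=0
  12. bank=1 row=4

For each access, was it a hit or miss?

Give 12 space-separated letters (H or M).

Answer: M M H M M M M H M M M M

Derivation:
Acc 1: bank0 row3 -> MISS (open row3); precharges=0
Acc 2: bank1 row0 -> MISS (open row0); precharges=0
Acc 3: bank0 row3 -> HIT
Acc 4: bank1 row3 -> MISS (open row3); precharges=1
Acc 5: bank0 row1 -> MISS (open row1); precharges=2
Acc 6: bank0 row3 -> MISS (open row3); precharges=3
Acc 7: bank1 row1 -> MISS (open row1); precharges=4
Acc 8: bank1 row1 -> HIT
Acc 9: bank0 row1 -> MISS (open row1); precharges=5
Acc 10: bank0 row0 -> MISS (open row0); precharges=6
Acc 11: bank1 row0 -> MISS (open row0); precharges=7
Acc 12: bank1 row4 -> MISS (open row4); precharges=8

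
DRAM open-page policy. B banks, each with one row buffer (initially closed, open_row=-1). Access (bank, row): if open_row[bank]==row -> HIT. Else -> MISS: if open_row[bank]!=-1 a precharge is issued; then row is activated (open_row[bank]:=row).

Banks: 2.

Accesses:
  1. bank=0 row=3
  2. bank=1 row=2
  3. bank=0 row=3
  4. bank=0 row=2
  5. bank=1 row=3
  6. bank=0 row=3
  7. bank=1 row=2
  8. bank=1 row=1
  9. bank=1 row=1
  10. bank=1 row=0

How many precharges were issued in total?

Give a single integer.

Acc 1: bank0 row3 -> MISS (open row3); precharges=0
Acc 2: bank1 row2 -> MISS (open row2); precharges=0
Acc 3: bank0 row3 -> HIT
Acc 4: bank0 row2 -> MISS (open row2); precharges=1
Acc 5: bank1 row3 -> MISS (open row3); precharges=2
Acc 6: bank0 row3 -> MISS (open row3); precharges=3
Acc 7: bank1 row2 -> MISS (open row2); precharges=4
Acc 8: bank1 row1 -> MISS (open row1); precharges=5
Acc 9: bank1 row1 -> HIT
Acc 10: bank1 row0 -> MISS (open row0); precharges=6

Answer: 6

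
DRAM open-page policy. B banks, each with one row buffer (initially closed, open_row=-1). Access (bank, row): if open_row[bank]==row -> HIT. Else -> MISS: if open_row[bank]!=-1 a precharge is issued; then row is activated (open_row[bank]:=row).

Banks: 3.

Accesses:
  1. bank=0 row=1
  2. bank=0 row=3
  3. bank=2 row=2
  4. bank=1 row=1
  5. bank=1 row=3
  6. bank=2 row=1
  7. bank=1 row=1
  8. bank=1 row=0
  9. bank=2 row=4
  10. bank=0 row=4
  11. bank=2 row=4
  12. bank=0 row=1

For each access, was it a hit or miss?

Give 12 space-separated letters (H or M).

Answer: M M M M M M M M M M H M

Derivation:
Acc 1: bank0 row1 -> MISS (open row1); precharges=0
Acc 2: bank0 row3 -> MISS (open row3); precharges=1
Acc 3: bank2 row2 -> MISS (open row2); precharges=1
Acc 4: bank1 row1 -> MISS (open row1); precharges=1
Acc 5: bank1 row3 -> MISS (open row3); precharges=2
Acc 6: bank2 row1 -> MISS (open row1); precharges=3
Acc 7: bank1 row1 -> MISS (open row1); precharges=4
Acc 8: bank1 row0 -> MISS (open row0); precharges=5
Acc 9: bank2 row4 -> MISS (open row4); precharges=6
Acc 10: bank0 row4 -> MISS (open row4); precharges=7
Acc 11: bank2 row4 -> HIT
Acc 12: bank0 row1 -> MISS (open row1); precharges=8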